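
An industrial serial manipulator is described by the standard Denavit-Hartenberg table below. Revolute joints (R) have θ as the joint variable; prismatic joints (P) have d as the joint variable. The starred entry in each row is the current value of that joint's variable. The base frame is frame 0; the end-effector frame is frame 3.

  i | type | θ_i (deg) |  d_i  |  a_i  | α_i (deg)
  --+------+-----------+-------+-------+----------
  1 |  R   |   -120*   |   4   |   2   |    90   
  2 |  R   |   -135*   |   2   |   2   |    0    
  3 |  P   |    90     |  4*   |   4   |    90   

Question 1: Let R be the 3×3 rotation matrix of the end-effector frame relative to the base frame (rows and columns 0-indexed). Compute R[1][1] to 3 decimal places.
End-effector y-axis (col 1 of R) = (-0.8660,0.5000,0.0000)
R[1][1] = 0.5000

0.500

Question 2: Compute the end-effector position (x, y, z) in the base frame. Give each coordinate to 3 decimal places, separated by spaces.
after link 1: o_1 = (-1.0000, -1.7321, 4.0000)
after link 2: o_2 = (-2.0249, 0.4927, 2.5858)
after link 3: o_3 = (-6.9033, 0.0432, -0.2426)

-6.903 0.043 -0.243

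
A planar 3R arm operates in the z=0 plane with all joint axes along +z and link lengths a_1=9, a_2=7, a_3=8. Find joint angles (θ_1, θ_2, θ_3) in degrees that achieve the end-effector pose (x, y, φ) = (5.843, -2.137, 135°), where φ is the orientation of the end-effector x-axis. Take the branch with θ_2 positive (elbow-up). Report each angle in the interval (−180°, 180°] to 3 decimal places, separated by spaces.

-60.001 60.005 134.996

wrist centre = target − a_3·(cos φ, sin φ) = (11.4999, -7.7939)
cos θ_2 = (192.9908−9²−7²)/(2·9·7) = 0.4999; θ_2 = 60.0048° (elbow-up)
β = atan2(-7.7939,11.4999) = -34.1269°; ψ = atan2(6.0625,12.4995) = 25.8742°
θ_1 = β − ψ = -60.0011°
θ_3 = φ − θ_1 − θ_2 = 134.9962° (wrapped to (-180°,180°])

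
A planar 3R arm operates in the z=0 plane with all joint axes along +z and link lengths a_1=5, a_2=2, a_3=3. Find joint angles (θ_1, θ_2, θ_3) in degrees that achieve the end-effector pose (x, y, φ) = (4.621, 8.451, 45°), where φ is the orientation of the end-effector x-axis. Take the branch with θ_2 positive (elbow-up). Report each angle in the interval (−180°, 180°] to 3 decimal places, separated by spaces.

wrist centre = target − a_3·(cos φ, sin φ) = (2.4997, 6.3297)
cos θ_2 = (46.3132−5²−2²)/(2·5·2) = 0.8657; θ_2 = 30.0416° (elbow-up)
β = atan2(6.3297,2.4997) = 68.4502°; ψ = atan2(1.0013,6.7313) = 8.4605°
θ_1 = β − ψ = 59.9898°
θ_3 = φ − θ_1 − θ_2 = -45.0314° (wrapped to (-180°,180°])

59.990 30.042 -45.031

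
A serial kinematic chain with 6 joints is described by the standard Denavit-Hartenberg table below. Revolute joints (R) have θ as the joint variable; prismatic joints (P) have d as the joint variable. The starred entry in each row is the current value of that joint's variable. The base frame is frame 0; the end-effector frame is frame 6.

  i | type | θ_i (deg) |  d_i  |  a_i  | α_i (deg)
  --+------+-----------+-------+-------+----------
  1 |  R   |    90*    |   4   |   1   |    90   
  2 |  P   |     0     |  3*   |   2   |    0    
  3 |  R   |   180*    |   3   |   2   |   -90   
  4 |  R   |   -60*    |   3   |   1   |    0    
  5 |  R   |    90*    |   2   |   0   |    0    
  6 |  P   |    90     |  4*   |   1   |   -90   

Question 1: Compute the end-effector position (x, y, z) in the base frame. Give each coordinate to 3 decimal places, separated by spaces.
6.000 1.000 -5.000

after link 1: o_1 = (0.0000, 1.0000, 4.0000)
after link 2: o_2 = (3.0000, 3.0000, 4.0000)
after link 3: o_3 = (6.0000, 1.0000, 4.0000)
after link 4: o_4 = (6.8660, 0.5000, 1.0000)
after link 5: o_5 = (6.8660, 0.5000, -1.0000)
after link 6: o_6 = (6.0000, 1.0000, -5.0000)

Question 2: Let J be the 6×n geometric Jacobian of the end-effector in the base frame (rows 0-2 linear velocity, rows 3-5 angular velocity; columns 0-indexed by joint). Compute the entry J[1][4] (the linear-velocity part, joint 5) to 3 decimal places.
axis z_4 = (0.0000,-0.0000,-1.0000); lever o_n−o_4 = (-0.8660,0.5000,-6.0000)
cross product → J_v[:, 4] = (0.5000,0.8660,-0.0000)
J_ω[:, 4] = z_4
entry J[1][4] = 0.8660

0.866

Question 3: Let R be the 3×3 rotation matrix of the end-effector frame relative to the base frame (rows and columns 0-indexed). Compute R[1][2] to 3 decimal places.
0.866

End-effector z-axis (col 2 of R) = (0.5000,0.8660,-0.0000)
R[1][2] = 0.8660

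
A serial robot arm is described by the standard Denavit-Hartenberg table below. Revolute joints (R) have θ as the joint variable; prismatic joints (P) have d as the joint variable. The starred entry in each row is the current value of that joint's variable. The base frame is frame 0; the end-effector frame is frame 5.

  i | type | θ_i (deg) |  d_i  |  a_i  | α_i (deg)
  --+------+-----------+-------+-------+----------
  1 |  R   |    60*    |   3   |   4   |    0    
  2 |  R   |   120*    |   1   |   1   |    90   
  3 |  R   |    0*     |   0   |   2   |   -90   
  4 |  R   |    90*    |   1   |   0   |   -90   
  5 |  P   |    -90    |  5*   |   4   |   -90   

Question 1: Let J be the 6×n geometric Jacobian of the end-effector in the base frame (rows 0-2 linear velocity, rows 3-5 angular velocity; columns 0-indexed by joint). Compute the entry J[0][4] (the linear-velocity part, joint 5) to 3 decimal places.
1.000

prismatic axis z_4 = (1.0000,-0.0000,0.0000)
J_v[:, 4] = z_4; J_ω[:, 4] = (0,0,0)
entry J[0][4] = 1.0000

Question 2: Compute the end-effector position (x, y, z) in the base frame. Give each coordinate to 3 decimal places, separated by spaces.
after link 1: o_1 = (2.0000, 3.4641, 3.0000)
after link 2: o_2 = (1.0000, 3.4641, 4.0000)
after link 3: o_3 = (-1.0000, 3.4641, 4.0000)
after link 4: o_4 = (-1.0000, 3.4641, 5.0000)
after link 5: o_5 = (4.0000, 3.4641, 9.0000)

4.000 3.464 9.000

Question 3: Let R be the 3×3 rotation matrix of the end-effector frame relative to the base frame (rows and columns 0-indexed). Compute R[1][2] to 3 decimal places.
-1.000

End-effector z-axis (col 2 of R) = (-0.0000,-1.0000,-0.0000)
R[1][2] = -1.0000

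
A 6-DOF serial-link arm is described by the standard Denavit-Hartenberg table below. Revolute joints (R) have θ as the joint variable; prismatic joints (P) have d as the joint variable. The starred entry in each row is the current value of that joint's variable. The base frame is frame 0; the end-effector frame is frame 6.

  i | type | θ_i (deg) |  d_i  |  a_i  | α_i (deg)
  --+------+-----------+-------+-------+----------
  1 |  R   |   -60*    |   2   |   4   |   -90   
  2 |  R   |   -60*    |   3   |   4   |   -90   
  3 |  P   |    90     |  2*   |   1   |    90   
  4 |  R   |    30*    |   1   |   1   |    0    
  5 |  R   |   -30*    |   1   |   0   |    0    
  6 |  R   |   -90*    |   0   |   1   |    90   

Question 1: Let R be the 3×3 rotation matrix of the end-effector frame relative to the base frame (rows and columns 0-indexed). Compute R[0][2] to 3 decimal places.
End-effector z-axis (col 2 of R) = (0.8660,0.5000,0.0000)
R[0][2] = 0.8660

0.866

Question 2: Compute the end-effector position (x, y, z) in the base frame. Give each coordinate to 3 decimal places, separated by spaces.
5.132 -6.620 6.446

after link 1: o_1 = (2.0000, -3.4641, 2.0000)
after link 2: o_2 = (5.5981, -3.6962, 5.4641)
after link 3: o_3 = (5.5981, -5.6962, 4.4641)
after link 4: o_4 = (5.3146, -6.9372, 5.0801)
after link 5: o_5 = (5.5646, -7.3702, 5.9462)
after link 6: o_6 = (5.1316, -6.6202, 6.4462)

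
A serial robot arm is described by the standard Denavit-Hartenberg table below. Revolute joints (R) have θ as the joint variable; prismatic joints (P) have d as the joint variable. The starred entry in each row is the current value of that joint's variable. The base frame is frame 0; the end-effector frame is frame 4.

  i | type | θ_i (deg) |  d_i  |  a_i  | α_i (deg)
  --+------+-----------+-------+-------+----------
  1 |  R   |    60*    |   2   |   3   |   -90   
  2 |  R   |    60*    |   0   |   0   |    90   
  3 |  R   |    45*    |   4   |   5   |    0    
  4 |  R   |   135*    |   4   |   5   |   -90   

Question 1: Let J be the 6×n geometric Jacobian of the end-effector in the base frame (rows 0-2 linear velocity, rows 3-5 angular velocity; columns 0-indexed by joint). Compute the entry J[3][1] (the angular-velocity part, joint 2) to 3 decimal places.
axis z_1 = (-0.8660,0.5000,0.0000); lever o_n−o_1 = (0.0361,7.1336,5.2683)
cross product → J_v[:, 1] = (2.6341,4.5625,-6.1960)
J_ω[:, 1] = z_1
entry J[3][1] = -0.8660

-0.866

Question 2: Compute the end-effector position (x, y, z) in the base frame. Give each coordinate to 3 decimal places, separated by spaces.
1.536 9.732 7.268

after link 1: o_1 = (1.5000, 2.5981, 2.0000)
after link 2: o_2 = (1.5000, 2.5981, 2.0000)
after link 3: o_3 = (1.0541, 8.8968, 0.9381)
after link 4: o_4 = (1.5361, 9.7317, 7.2683)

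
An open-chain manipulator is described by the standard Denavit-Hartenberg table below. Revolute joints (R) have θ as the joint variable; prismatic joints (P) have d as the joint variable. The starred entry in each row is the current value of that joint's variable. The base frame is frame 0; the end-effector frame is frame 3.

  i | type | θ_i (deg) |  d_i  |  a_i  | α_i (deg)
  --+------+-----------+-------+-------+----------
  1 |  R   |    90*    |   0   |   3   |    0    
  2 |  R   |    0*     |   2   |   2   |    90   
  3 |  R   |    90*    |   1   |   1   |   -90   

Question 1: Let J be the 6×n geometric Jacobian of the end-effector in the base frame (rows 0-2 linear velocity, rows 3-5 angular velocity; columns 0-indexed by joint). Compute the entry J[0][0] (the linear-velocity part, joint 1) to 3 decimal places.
-5.000

axis z_0 = ẑ; lever o_n−o_0 = (1.0000,5.0000,3.0000)
cross product → J_v[:, 0] = (-5.0000,1.0000,0.0000)
J_ω[:, 0] = z_0
entry J[0][0] = -5.0000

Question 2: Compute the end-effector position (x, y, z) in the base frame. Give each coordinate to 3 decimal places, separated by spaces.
after link 1: o_1 = (0.0000, 3.0000, 0.0000)
after link 2: o_2 = (0.0000, 5.0000, 2.0000)
after link 3: o_3 = (1.0000, 5.0000, 3.0000)

1.000 5.000 3.000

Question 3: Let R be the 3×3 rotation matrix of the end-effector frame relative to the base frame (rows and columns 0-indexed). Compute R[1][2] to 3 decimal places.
End-effector z-axis (col 2 of R) = (-0.0000,-1.0000,0.0000)
R[1][2] = -1.0000

-1.000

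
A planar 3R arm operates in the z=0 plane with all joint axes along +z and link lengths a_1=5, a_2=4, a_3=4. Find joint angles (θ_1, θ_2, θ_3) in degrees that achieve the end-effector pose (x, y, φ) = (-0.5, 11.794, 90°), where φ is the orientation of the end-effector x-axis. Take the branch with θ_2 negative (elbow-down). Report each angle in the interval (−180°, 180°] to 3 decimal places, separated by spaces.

120.003 -60.006 30.003

wrist centre = target − a_3·(cos φ, sin φ) = (-0.5000, 7.7940)
cos θ_2 = (60.9964−5²−4²)/(2·5·4) = 0.4999; θ_2 = -60.0059° (elbow-down)
β = atan2(7.7940,-0.5000) = 93.6706°; ψ = atan2(-3.4643,6.9996) = -26.3320°
θ_1 = β − ψ = 120.0026°
θ_3 = φ − θ_1 − θ_2 = 30.0033° (wrapped to (-180°,180°])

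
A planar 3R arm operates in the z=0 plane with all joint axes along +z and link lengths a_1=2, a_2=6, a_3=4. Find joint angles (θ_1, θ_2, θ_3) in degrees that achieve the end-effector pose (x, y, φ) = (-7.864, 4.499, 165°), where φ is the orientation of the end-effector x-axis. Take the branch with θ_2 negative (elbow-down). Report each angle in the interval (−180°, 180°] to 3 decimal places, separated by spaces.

wrist centre = target − a_3·(cos φ, sin φ) = (-4.0003, 3.4637)
cos θ_2 = (27.9998−2²−6²)/(2·2·6) = -0.5000; θ_2 = -120.0007° (elbow-down)
β = atan2(3.4637,-4.0003) = 139.1118°; ψ = atan2(-5.1961,-1.0001) = -100.8941°
θ_1 = β − ψ = 240.0059°
θ_3 = φ − θ_1 − θ_2 = 44.9948° (wrapped to (-180°,180°])

-119.994 -120.001 44.995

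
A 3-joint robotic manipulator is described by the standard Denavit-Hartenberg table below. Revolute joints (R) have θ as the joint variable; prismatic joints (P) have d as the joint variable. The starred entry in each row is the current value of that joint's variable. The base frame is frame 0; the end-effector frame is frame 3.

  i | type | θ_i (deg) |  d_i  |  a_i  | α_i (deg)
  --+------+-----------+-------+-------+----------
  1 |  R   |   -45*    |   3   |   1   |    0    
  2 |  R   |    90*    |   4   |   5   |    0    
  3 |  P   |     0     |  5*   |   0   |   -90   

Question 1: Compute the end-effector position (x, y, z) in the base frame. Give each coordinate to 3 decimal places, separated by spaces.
4.243 2.828 12.000

after link 1: o_1 = (0.7071, -0.7071, 3.0000)
after link 2: o_2 = (4.2426, 2.8284, 7.0000)
after link 3: o_3 = (4.2426, 2.8284, 12.0000)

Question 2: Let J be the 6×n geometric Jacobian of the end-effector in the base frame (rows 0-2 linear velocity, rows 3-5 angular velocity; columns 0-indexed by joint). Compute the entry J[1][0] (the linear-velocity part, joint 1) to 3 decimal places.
axis z_0 = ẑ; lever o_n−o_0 = (4.2426,2.8284,12.0000)
cross product → J_v[:, 0] = (-2.8284,4.2426,0.0000)
J_ω[:, 0] = z_0
entry J[1][0] = 4.2426

4.243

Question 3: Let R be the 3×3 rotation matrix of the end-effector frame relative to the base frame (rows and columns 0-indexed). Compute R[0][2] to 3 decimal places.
-0.707

End-effector z-axis (col 2 of R) = (-0.7071,0.7071,0.0000)
R[0][2] = -0.7071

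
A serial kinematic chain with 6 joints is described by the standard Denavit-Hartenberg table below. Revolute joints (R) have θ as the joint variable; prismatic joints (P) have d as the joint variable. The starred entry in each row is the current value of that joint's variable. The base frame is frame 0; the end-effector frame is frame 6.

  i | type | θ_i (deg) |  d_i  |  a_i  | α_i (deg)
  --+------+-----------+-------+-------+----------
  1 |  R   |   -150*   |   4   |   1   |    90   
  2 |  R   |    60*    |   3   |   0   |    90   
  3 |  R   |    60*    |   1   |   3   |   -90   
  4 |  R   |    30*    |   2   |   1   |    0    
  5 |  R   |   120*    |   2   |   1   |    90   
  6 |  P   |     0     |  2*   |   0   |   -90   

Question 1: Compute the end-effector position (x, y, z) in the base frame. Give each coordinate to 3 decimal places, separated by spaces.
-3.165 7.946 3.598

after link 1: o_1 = (-0.8660, -0.5000, 4.0000)
after link 2: o_2 = (-2.3660, 2.0981, 4.0000)
after link 3: o_3 = (-5.0646, 3.5401, 4.7990)
after link 4: o_4 = (-5.0021, 5.5969, 3.9240)
after link 5: o_5 = (-3.8146, 6.5712, 2.2990)
after link 6: o_6 = (-3.1651, 7.9462, 3.5981)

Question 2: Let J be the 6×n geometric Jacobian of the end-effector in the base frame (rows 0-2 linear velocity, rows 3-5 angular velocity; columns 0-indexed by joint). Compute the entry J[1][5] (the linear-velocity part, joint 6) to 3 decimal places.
0.688

prismatic axis z_5 = (0.3248,0.6875,0.6495)
J_v[:, 5] = z_5; J_ω[:, 5] = (0,0,0)
entry J[1][5] = 0.6875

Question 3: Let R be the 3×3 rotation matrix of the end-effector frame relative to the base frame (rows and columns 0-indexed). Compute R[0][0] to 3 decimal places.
End-effector x-axis (col 0 of R) = (0.9375,-0.3248,-0.1250)
R[0][0] = 0.9375

0.938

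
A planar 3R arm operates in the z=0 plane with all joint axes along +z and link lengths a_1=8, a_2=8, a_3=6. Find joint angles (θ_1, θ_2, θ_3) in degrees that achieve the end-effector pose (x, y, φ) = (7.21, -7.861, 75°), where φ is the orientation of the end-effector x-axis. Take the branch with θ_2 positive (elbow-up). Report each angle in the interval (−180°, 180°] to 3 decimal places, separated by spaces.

-90.000 45.004 119.997

wrist centre = target − a_3·(cos φ, sin φ) = (5.6571, -13.6566)
cos θ_2 = (218.5041−8²−8²)/(2·8·8) = 0.7071; θ_2 = 45.0035° (elbow-up)
β = atan2(-13.6566,5.6571) = -67.4987°; ψ = atan2(5.6572,13.6565) = 22.5018°
θ_1 = β − ψ = -90.0005°
θ_3 = φ − θ_1 − θ_2 = 119.9970° (wrapped to (-180°,180°])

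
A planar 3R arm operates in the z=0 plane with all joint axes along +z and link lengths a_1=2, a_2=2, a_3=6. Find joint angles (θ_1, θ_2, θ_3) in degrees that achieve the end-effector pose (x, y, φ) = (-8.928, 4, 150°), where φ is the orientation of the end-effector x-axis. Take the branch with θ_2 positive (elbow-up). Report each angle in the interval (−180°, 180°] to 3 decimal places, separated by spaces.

149.988 30.022 -30.010

wrist centre = target − a_3·(cos φ, sin φ) = (-3.7318, 1.0000)
cos θ_2 = (14.9267−2²−2²)/(2·2·2) = 0.8658; θ_2 = 30.0217° (elbow-up)
β = atan2(1.0000,-3.7318) = 164.9992°; ψ = atan2(1.0007,3.7317) = 15.0109°
θ_1 = β − ψ = 149.9884°
θ_3 = φ − θ_1 − θ_2 = -30.0101° (wrapped to (-180°,180°])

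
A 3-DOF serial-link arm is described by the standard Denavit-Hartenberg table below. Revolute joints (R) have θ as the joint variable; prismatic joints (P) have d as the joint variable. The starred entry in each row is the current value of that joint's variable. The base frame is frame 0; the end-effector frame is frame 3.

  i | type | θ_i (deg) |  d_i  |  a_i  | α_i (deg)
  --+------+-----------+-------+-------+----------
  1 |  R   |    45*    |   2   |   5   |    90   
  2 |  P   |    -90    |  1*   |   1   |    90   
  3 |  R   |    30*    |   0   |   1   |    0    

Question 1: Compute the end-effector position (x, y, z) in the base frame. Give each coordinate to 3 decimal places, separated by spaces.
4.596 2.475 0.134

after link 1: o_1 = (3.5355, 3.5355, 2.0000)
after link 2: o_2 = (4.2426, 2.8284, 1.0000)
after link 3: o_3 = (4.5962, 2.4749, 0.1340)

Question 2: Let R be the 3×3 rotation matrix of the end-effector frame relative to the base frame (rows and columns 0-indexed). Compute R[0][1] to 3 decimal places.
End-effector y-axis (col 1 of R) = (0.6124,-0.6124,0.5000)
R[0][1] = 0.6124

0.612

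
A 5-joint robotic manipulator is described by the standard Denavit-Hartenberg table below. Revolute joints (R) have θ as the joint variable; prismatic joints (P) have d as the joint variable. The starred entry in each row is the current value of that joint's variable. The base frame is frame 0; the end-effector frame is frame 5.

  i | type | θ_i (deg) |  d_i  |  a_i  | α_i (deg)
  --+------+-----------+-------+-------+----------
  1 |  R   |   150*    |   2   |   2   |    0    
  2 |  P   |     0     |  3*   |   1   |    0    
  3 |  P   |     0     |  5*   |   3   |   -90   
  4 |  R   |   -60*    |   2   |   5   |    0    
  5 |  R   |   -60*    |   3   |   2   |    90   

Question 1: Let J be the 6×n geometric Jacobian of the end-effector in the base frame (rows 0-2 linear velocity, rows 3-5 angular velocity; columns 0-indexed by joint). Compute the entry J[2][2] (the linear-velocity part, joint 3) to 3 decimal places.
prismatic axis z_2 = (0.0000,0.0000,1.0000)
J_v[:, 2] = z_2; J_ω[:, 2] = (0,0,0)
entry J[2][2] = 1.0000

1.000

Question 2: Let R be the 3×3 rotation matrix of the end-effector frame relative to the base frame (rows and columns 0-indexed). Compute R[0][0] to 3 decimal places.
0.433

End-effector x-axis (col 0 of R) = (0.4330,-0.2500,0.8660)
R[0][0] = 0.4330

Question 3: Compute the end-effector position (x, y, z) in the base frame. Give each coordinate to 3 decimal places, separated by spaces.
-8.995 -0.580 16.062

after link 1: o_1 = (-1.7321, 1.0000, 2.0000)
after link 2: o_2 = (-2.5981, 1.5000, 5.0000)
after link 3: o_3 = (-5.1962, 3.0000, 10.0000)
after link 4: o_4 = (-8.3612, 2.5179, 14.3301)
after link 5: o_5 = (-8.9952, -0.5801, 16.0622)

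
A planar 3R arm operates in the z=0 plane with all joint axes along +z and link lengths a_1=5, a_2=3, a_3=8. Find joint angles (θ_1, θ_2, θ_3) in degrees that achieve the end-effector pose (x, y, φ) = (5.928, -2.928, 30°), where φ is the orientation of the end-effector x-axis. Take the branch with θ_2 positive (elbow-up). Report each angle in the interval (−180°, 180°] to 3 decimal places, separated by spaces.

-120.004 60.005 89.998

wrist centre = target − a_3·(cos φ, sin φ) = (-1.0002, -6.9280)
cos θ_2 = (48.9976−5²−3²)/(2·5·3) = 0.4999; θ_2 = 60.0053° (elbow-up)
β = atan2(-6.9280,-1.0002) = -98.2151°; ψ = atan2(2.5982,6.4998) = 21.7886°
θ_1 = β − ψ = -120.0037°
θ_3 = φ − θ_1 − θ_2 = 89.9984° (wrapped to (-180°,180°])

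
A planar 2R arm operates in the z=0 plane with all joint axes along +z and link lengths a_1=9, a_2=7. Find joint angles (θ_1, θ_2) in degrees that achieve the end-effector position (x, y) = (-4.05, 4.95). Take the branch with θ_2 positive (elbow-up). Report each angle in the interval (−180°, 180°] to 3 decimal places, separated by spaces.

cos θ_2 = (40.9050−9²−7²)/(2·9·7) = -0.7071; θ_2 = 134.9997° (elbow-up)
β = atan2(4.9500,-4.0500) = 129.2894°; ψ = atan2(4.9498,4.0503) = 50.7074°
θ_1 = β − ψ = 78.5820°

78.582 135.000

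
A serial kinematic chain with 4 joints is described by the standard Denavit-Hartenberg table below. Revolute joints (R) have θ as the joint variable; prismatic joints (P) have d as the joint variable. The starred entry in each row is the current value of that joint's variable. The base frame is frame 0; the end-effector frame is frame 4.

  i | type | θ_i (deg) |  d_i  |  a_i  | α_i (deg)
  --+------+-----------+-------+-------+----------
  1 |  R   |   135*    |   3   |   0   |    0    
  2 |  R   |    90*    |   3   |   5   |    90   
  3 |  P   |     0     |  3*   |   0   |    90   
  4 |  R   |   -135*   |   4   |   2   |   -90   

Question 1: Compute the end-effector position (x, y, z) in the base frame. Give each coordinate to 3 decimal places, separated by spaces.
after link 1: o_1 = (0.0000, 0.0000, 3.0000)
after link 2: o_2 = (-3.5355, -3.5355, 6.0000)
after link 3: o_3 = (-5.6569, -1.4142, 6.0000)
after link 4: o_4 = (-3.6569, -1.4142, 2.0000)

-3.657 -1.414 2.000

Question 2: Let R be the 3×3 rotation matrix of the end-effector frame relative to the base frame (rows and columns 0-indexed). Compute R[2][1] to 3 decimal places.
1.000

End-effector y-axis (col 1 of R) = (0.0000,-0.0000,1.0000)
R[2][1] = 1.0000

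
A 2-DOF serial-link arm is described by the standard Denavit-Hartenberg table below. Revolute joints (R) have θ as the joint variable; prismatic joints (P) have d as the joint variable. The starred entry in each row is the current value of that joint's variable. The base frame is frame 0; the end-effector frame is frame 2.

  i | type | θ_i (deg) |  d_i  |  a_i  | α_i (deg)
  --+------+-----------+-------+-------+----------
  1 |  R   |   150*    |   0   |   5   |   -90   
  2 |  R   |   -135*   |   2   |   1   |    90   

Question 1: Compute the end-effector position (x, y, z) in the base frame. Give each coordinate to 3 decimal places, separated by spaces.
after link 1: o_1 = (-4.3301, 2.5000, 0.0000)
after link 2: o_2 = (-4.7178, 0.4144, 0.7071)

-4.718 0.414 0.707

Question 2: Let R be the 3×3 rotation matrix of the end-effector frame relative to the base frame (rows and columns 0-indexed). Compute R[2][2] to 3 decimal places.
End-effector z-axis (col 2 of R) = (0.6124,-0.3536,-0.7071)
R[2][2] = -0.7071

-0.707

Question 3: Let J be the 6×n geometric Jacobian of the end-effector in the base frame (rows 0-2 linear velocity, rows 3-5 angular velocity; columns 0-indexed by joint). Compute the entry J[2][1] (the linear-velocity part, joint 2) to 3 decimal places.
axis z_1 = (-0.5000,-0.8660,0.0000); lever o_n−o_1 = (-0.3876,-2.0856,0.7071)
cross product → J_v[:, 1] = (-0.6124,0.3536,0.7071)
J_ω[:, 1] = z_1
entry J[2][1] = 0.7071

0.707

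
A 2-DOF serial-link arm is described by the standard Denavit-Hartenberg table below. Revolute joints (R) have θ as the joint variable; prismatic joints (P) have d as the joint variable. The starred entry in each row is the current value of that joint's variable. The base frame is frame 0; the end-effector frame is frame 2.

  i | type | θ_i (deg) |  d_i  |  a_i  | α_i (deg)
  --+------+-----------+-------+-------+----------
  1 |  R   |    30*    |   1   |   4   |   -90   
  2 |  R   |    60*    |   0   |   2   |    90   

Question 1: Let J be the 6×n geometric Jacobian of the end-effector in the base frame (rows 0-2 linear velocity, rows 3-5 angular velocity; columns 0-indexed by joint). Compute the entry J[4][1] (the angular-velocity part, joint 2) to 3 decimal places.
0.866

axis z_1 = (-0.5000,0.8660,0.0000); lever o_n−o_1 = (0.8660,0.5000,-1.7321)
cross product → J_v[:, 1] = (-1.5000,-0.8660,-1.0000)
J_ω[:, 1] = z_1
entry J[4][1] = 0.8660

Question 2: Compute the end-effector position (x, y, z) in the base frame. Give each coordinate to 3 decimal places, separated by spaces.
4.330 2.500 -0.732

after link 1: o_1 = (3.4641, 2.0000, 1.0000)
after link 2: o_2 = (4.3301, 2.5000, -0.7321)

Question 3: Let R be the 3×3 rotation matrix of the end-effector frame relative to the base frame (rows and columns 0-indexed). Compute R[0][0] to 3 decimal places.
0.433

End-effector x-axis (col 0 of R) = (0.4330,0.2500,-0.8660)
R[0][0] = 0.4330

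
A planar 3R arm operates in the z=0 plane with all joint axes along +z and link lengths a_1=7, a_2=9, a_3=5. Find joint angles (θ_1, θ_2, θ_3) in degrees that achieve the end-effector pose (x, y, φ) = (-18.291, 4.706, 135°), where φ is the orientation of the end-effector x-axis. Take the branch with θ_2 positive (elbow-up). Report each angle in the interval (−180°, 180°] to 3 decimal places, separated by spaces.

150.000 45.001 -60.001

wrist centre = target − a_3·(cos φ, sin φ) = (-14.7555, 1.1705)
cos θ_2 = (219.0938−7²−9²)/(2·7·9) = 0.7071; θ_2 = 45.0011° (elbow-up)
β = atan2(1.1705,-14.7555) = 175.4646°; ψ = atan2(6.3641,13.3638) = 25.4646°
θ_1 = β − ψ = 150.0000°
θ_3 = φ − θ_1 − θ_2 = -60.0011° (wrapped to (-180°,180°])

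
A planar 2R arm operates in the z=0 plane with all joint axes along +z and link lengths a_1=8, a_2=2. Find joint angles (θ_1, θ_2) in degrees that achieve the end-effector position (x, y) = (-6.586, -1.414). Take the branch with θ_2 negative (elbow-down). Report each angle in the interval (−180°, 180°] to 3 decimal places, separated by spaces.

-155.762 -134.994

cos θ_2 = (45.3748−8²−2²)/(2·8·2) = -0.7070; θ_2 = -134.9944° (elbow-down)
β = atan2(-1.4140,-6.5860) = -167.8827°; ψ = atan2(-1.4144,6.5859) = -12.1204°
θ_1 = β − ψ = -155.7623°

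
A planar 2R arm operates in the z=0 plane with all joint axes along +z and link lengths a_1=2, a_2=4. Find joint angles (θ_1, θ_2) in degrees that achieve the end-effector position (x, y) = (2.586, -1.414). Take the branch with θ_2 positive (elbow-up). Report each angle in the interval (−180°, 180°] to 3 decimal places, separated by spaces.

-134.991 134.997

cos θ_2 = (8.6868−2²−4²)/(2·2·4) = -0.7071; θ_2 = 134.9975° (elbow-up)
β = atan2(-1.4140,2.5860) = -28.6694°; ψ = atan2(2.8286,-0.8283) = 106.3219°
θ_1 = β − ψ = -134.9913°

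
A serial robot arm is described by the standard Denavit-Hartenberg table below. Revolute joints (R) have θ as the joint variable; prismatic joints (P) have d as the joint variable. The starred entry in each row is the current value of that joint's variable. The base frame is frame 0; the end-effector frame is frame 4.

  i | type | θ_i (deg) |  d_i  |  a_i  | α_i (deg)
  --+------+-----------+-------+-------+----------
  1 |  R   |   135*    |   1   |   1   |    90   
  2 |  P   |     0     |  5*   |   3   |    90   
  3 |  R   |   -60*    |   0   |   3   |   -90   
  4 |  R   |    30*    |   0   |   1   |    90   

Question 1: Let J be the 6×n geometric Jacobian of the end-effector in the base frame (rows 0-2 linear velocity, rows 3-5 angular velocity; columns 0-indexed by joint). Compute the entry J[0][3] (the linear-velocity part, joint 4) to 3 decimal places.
axis z_3 = (-0.2588,0.9659,0.0000); lever o_n−o_3 = (-0.8365,-0.2241,0.5000)
cross product → J_v[:, 3] = (0.4830,0.1294,0.8660)
J_ω[:, 3] = z_3
entry J[0][3] = 0.4830

0.483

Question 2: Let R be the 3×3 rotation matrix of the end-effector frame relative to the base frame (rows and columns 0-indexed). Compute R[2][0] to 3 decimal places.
0.500

End-effector x-axis (col 0 of R) = (-0.8365,-0.2241,0.5000)
R[2][0] = 0.5000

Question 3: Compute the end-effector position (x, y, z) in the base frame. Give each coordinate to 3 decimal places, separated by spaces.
-3.027 5.363 1.500

after link 1: o_1 = (-0.7071, 0.7071, 1.0000)
after link 2: o_2 = (0.7071, 6.3640, 1.0000)
after link 3: o_3 = (-2.1907, 5.5875, 1.0000)
after link 4: o_4 = (-3.0272, 5.3634, 1.5000)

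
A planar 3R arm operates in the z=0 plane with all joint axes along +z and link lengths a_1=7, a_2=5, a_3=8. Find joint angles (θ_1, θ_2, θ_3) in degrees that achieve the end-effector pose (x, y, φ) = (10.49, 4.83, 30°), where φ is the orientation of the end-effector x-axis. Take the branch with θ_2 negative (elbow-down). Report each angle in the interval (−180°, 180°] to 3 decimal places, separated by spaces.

56.234 -150.005 123.771

wrist centre = target − a_3·(cos φ, sin φ) = (3.5618, 0.8300)
cos θ_2 = (13.3753−7²−5²)/(2·7·5) = -0.8661; θ_2 = -150.0048° (elbow-down)
β = atan2(0.8300,3.5618) = 13.1175°; ψ = atan2(-2.4996,2.6697) = -43.1161°
θ_1 = β − ψ = 56.2336°
θ_3 = φ − θ_1 − θ_2 = 123.7712° (wrapped to (-180°,180°])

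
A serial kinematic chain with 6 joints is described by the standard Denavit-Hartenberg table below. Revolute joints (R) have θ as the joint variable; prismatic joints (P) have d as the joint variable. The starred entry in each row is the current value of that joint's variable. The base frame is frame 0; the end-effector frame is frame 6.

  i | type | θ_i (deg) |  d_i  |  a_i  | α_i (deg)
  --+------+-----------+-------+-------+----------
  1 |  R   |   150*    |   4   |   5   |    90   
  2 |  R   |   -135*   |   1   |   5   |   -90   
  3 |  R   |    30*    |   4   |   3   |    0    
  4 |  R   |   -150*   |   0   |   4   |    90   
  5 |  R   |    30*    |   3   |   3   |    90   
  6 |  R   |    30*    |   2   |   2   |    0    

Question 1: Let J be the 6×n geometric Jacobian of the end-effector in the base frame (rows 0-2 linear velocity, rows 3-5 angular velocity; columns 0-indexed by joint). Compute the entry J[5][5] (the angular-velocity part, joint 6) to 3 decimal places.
axis z_5 = (0.5937,0.1572,0.7891); lever o_n−o_5 = (0.0671,1.8839,2.1086)
cross product → J_v[:, 5] = (-1.1552,-1.1991,1.1080)
J_ω[:, 5] = z_5
entry J[5][5] = 0.7891

0.789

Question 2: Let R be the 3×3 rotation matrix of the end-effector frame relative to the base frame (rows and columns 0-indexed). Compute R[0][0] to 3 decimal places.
End-effector x-axis (col 0 of R) = (-0.5602,0.7848,0.2652)
R[0][0] = -0.5602

-0.560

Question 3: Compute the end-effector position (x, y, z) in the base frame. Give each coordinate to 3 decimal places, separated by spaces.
after link 1: o_1 = (-4.3301, 2.5000, 4.0000)
after link 2: o_2 = (-0.7683, 1.5983, 0.4645)
after link 3: o_3 = (-2.3768, 0.7949, -4.2011)
after link 4: o_4 = (-1.8695, 4.5020, -2.7869)
after link 5: o_5 = (-4.7995, 7.0597, -1.0918)
after link 6: o_6 = (-4.7324, 8.9436, 1.0168)

-4.732 8.944 1.017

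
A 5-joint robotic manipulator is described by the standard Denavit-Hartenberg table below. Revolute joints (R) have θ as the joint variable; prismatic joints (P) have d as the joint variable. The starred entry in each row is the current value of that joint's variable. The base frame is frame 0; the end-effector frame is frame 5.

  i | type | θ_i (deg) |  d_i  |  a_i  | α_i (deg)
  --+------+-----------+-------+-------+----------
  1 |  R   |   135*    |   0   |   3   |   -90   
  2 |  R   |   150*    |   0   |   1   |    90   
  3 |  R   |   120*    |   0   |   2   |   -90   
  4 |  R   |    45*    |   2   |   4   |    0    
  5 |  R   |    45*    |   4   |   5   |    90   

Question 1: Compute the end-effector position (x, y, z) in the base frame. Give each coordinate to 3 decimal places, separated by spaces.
-4.237 2.566 10.085

after link 1: o_1 = (-2.1213, 2.1213, 0.0000)
after link 2: o_2 = (-1.5089, 1.5089, -0.5000)
after link 3: o_3 = (-3.3461, 0.8966, -0.0000)
after link 4: o_4 = (-5.2977, 0.7983, 4.0226)
after link 5: o_5 = (-4.2370, 2.5661, 10.0848)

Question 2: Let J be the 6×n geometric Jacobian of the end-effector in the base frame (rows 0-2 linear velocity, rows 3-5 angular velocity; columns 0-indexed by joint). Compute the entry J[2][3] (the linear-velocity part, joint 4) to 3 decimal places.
axis z_3 = (-0.1768,0.8839,0.4330); lever o_n−o_3 = (-0.8910,1.6695,10.0848)
cross product → J_v[:, 3] = (8.1909,1.3970,0.4924)
J_ω[:, 3] = z_3
entry J[2][3] = 0.4924

0.492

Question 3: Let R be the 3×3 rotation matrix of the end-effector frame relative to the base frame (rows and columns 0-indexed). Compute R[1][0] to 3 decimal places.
End-effector x-axis (col 0 of R) = (0.3536,-0.3536,0.8660)
R[1][0] = -0.3536

-0.354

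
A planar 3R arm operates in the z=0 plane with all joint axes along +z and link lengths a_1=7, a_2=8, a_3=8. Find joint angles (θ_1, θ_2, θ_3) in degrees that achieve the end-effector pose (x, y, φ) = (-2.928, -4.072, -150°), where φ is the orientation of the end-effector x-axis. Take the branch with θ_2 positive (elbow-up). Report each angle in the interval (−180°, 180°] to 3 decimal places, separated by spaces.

-90.001 149.998 150.003

wrist centre = target − a_3·(cos φ, sin φ) = (4.0002, -0.0720)
cos θ_2 = (16.0068−7²−8²)/(2·7·8) = -0.8660; θ_2 = 149.9983° (elbow-up)
β = atan2(-0.0720,4.0002) = -1.0312°; ψ = atan2(4.0002,0.0719) = 88.9701°
θ_1 = β − ψ = -90.0012°
θ_3 = φ − θ_1 − θ_2 = 150.0029° (wrapped to (-180°,180°])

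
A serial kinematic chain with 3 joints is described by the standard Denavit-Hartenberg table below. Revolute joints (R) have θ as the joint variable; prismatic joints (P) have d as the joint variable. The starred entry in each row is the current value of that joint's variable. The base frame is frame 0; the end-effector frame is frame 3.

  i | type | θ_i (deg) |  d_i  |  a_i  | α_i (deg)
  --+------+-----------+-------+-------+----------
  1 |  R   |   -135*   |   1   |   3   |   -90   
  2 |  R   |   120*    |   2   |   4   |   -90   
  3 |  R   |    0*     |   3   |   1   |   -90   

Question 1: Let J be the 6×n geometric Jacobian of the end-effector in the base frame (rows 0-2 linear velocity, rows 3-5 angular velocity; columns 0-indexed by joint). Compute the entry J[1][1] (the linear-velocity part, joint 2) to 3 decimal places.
axis z_1 = (0.7071,-0.7071,0.0000); lever o_n−o_1 = (5.0191,2.1907,-2.8301)
cross product → J_v[:, 1] = (2.0012,2.0012,5.0981)
J_ω[:, 1] = z_1
entry J[1][1] = 2.0012

2.001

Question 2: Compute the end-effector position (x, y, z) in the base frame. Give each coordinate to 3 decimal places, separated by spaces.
after link 1: o_1 = (-2.1213, -2.1213, 1.0000)
after link 2: o_2 = (0.7071, -2.1213, -2.4641)
after link 3: o_3 = (2.8978, 0.0694, -1.8301)

2.898 0.069 -1.830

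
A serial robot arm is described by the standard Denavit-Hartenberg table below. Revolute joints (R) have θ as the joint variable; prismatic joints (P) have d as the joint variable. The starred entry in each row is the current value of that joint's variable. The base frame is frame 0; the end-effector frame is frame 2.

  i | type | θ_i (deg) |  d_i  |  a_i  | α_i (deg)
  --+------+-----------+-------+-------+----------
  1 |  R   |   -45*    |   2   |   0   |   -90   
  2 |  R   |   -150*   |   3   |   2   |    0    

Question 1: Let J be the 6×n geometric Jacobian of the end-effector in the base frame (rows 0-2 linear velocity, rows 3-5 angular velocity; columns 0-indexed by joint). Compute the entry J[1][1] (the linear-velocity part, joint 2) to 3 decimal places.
axis z_1 = (0.7071,0.7071,0.0000); lever o_n−o_1 = (0.8966,3.3461,1.0000)
cross product → J_v[:, 1] = (0.7071,-0.7071,1.7321)
J_ω[:, 1] = z_1
entry J[1][1] = -0.7071

-0.707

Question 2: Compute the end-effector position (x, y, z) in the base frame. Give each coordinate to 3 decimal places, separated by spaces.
0.897 3.346 3.000

after link 1: o_1 = (0.0000, 0.0000, 2.0000)
after link 2: o_2 = (0.8966, 3.3461, 3.0000)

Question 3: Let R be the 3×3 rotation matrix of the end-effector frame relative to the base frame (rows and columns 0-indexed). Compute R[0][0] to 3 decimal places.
-0.612

End-effector x-axis (col 0 of R) = (-0.6124,0.6124,0.5000)
R[0][0] = -0.6124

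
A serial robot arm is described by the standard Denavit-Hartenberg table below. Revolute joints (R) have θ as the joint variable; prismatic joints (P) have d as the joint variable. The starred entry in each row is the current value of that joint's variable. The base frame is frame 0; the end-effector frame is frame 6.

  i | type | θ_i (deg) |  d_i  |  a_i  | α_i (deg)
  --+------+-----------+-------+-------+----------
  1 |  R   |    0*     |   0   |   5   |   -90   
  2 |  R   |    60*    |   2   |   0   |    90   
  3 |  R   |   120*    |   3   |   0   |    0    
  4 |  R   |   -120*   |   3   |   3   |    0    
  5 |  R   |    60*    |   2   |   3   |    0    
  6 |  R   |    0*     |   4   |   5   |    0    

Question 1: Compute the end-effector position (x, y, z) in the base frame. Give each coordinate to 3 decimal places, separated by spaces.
18.892 8.928 -0.062

after link 1: o_1 = (5.0000, 0.0000, 0.0000)
after link 2: o_2 = (5.0000, 2.0000, 0.0000)
after link 3: o_3 = (7.5981, 2.0000, 1.5000)
after link 4: o_4 = (11.6962, 2.0000, 0.4019)
after link 5: o_5 = (14.1782, 4.5981, 0.1029)
after link 6: o_6 = (18.8923, 8.9282, -0.0622)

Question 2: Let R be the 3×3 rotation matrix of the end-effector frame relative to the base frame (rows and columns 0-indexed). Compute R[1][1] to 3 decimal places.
End-effector y-axis (col 1 of R) = (-0.4330,0.5000,0.7500)
R[1][1] = 0.5000

0.500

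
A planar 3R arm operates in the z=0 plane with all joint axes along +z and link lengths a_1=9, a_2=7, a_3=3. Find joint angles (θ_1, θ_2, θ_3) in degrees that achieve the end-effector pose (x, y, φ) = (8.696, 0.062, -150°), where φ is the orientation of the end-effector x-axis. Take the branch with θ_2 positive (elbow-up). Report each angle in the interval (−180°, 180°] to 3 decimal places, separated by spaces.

-30.001 90.002 150.000

wrist centre = target − a_3·(cos φ, sin φ) = (11.2941, 1.5620)
cos θ_2 = (129.9960−9²−7²)/(2·9·7) = -0.0000; θ_2 = 90.0018° (elbow-up)
β = atan2(1.5620,11.2941) = 7.8742°; ψ = atan2(7.0000,8.9998) = 37.8757°
θ_1 = β − ψ = -30.0015°
θ_3 = φ − θ_1 − θ_2 = 149.9996° (wrapped to (-180°,180°])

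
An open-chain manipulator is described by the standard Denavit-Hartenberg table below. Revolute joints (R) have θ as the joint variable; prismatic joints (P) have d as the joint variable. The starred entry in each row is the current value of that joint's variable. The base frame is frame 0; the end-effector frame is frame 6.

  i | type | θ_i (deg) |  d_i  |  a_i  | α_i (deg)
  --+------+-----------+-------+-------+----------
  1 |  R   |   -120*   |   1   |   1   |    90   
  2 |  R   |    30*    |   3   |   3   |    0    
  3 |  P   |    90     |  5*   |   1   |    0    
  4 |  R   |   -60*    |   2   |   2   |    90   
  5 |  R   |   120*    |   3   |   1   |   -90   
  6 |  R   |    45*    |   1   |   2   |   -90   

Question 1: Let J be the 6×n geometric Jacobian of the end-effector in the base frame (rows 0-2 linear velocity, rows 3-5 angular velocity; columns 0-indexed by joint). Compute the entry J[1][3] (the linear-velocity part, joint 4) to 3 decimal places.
axis z_3 = (-0.8660,0.5000,0.0000); lever o_n−o_3 = (-3.7781,0.6377,-0.8562)
cross product → J_v[:, 3] = (-0.4281,-0.7415,1.3368)
J_ω[:, 3] = z_3
entry J[1][3] = -0.7415

-0.742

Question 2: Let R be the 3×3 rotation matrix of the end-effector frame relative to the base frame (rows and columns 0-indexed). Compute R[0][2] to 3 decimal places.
0.748

End-effector z-axis (col 2 of R) = (0.7481,0.0711,0.6597)
R[0][2] = 0.7481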